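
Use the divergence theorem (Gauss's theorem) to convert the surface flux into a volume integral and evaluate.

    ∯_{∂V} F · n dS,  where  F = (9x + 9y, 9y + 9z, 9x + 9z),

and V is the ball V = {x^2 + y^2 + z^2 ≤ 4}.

By the divergence theorem,

    ∯_{∂V} F · n dS = ∭_V (∇ · F) dV.

Compute the divergence:
    ∇ · F = ∂F_x/∂x + ∂F_y/∂y + ∂F_z/∂z = 9 + 9 + 9 = 27.

In spherical coordinates, x = ρ sin(φ) cos(θ), y = ρ sin(φ) sin(θ), z = ρ cos(φ), dV = ρ^2 sin(φ) dρ dφ dθ, with 0 ≤ ρ ≤ 2, 0 ≤ φ ≤ π, 0 ≤ θ ≤ 2π.

The integrand, after substitution and multiplying by the volume element, becomes (27) · ρ^2 sin(φ), so

    ∭_V (∇·F) dV = ∫_0^{2π} ∫_0^{π} ∫_0^{2} (27) · ρ^2 sin(φ) dρ dφ dθ.

Inner (ρ from 0 to 2): 72sin(φ).
Middle (φ from 0 to π): 144.
Outer (θ from 0 to 2π): 288π.

Therefore ∯_{∂V} F · n dS = 288π.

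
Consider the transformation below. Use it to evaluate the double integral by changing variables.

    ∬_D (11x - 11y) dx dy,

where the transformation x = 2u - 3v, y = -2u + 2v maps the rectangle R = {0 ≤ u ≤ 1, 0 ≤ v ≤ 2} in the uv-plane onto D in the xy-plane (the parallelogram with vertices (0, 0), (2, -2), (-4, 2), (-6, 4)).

Compute the Jacobian determinant of (x, y) with respect to (u, v):

    ∂(x,y)/∂(u,v) = | 2  -3 | = (2)(2) - (-3)(-2) = -2.
                   | -2  2 |

Its absolute value is |J| = 2 (the area scaling factor).

Substituting x = 2u - 3v, y = -2u + 2v into the integrand,

    11x - 11y → 44u - 55v,

so the integral becomes

    ∬_R (44u - 55v) · |J| du dv = ∫_0^1 ∫_0^2 (88u - 110v) dv du.

Inner (v): 176u - 220.
Outer (u): -132.

Therefore ∬_D (11x - 11y) dx dy = -132.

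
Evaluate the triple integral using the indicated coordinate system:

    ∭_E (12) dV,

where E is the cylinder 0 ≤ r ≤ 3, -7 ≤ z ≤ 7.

In cylindrical coordinates, x = r cos(θ), y = r sin(θ), z = z, and dV = r dr dθ dz.

The integrand becomes 12, so

    ∭_E (12) dV = ∫_{0}^{2π} ∫_{0}^{3} ∫_{-7}^{7} (12) · r dz dr dθ.

Inner (z): 168r.
Middle (r from 0 to 3): 756.
Outer (θ): 1512π.

Therefore the triple integral equals 1512π.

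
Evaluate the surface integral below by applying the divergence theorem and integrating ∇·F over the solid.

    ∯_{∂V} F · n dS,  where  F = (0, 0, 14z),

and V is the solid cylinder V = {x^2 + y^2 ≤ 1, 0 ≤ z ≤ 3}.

By the divergence theorem,

    ∯_{∂V} F · n dS = ∭_V (∇ · F) dV.

Compute the divergence:
    ∇ · F = ∂F_x/∂x + ∂F_y/∂y + ∂F_z/∂z = 0 + 0 + 14 = 14.

In cylindrical coordinates, x = r cos(θ), y = r sin(θ), z = z, dV = r dr dθ dz, with 0 ≤ r ≤ 1, 0 ≤ θ ≤ 2π, 0 ≤ z ≤ 3.

The integrand, after substitution and multiplying by the volume element, becomes (14) · r, so

    ∭_V (∇·F) dV = ∫_0^{2π} ∫_0^{1} ∫_0^{3} (14) · r dz dr dθ.

Inner (z from 0 to 3): 42r.
Middle (r from 0 to 1): 21.
Outer (θ from 0 to 2π): 42π.

Therefore ∯_{∂V} F · n dS = 42π.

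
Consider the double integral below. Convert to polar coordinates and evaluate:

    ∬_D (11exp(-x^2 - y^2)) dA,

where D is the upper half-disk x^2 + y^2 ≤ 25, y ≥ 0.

The region D is 0 ≤ r ≤ 5, 0 ≤ θ ≤ π in polar coordinates, where x = r cos(θ), y = r sin(θ), and dA = r dr dθ.

Under the substitution, the integrand becomes 11exp(-r^2), so

    ∬_D (11exp(-x^2 - y^2)) dA = ∫_{0}^{π} ∫_{0}^{5} (11exp(-r^2)) · r dr dθ.

Inner integral (in r): ∫_{0}^{5} (11exp(-r^2)) · r dr = 11/2 - 11exp(-25)/2.

Outer integral (in θ): ∫_{0}^{π} (11/2 - 11exp(-25)/2) dθ = -11π (1 - exp(25))exp(-25)/2.

Therefore ∬_D (11exp(-x^2 - y^2)) dA = -11π (1 - exp(25))exp(-25)/2.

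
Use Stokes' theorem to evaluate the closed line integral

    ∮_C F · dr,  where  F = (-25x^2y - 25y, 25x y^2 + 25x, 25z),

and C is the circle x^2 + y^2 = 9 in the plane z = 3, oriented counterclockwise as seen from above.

Let S be the flat disk x^2 + y^2 ≤ 9 in the plane z = 3, with upward unit normal n̂ = ẑ. By Stokes' theorem,

    ∮_C F · dr = ∬_S (∇ × F) · n̂ dS = ∬_D (curl F)_z dA,

where D is the disk x^2 + y^2 ≤ 9.

Compute the curl of F = (-25x^2y - 25y, 25x y^2 + 25x, 25z):
    (∇ × F)_x = ∂F_z/∂y - ∂F_y/∂z = 0,
    (∇ × F)_y = ∂F_x/∂z - ∂F_z/∂x = 0,
    (∇ × F)_z = ∂F_y/∂x - ∂F_x/∂y = 25x^2 + 25y^2 + 50.

On z = 3, (curl F)_z = 25x^2 + 25y^2 + 50.

Convert to polar (x = r cos θ, y = r sin θ, dA = r dr dθ); the integrand becomes 25r^2 + 50, so

    ∬_D (curl F)_z dA = ∫_0^{2π} ∫_0^{3} (25r^2 + 50) · r dr dθ.

Inner (r from 0 to 3): 2925/4.
Outer (θ from 0 to 2π): 2925π/2.

Therefore ∮_C F · dr = 2925π/2.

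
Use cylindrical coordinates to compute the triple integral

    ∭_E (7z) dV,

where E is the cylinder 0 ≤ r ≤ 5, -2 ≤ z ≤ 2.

In cylindrical coordinates, x = r cos(θ), y = r sin(θ), z = z, and dV = r dr dθ dz.

The integrand becomes 7z, so

    ∭_E (7z) dV = ∫_{0}^{2π} ∫_{0}^{5} ∫_{-2}^{2} (7z) · r dz dr dθ.

Inner (z): 0.
Middle (r from 0 to 5): 0.
Outer (θ): 0.

Therefore the triple integral equals 0.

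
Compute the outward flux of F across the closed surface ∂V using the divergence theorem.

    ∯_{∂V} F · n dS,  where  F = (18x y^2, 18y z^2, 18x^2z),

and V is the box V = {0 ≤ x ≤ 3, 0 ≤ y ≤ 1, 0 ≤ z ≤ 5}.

By the divergence theorem,

    ∯_{∂V} F · n dS = ∭_V (∇ · F) dV.

Compute the divergence:
    ∇ · F = ∂F_x/∂x + ∂F_y/∂y + ∂F_z/∂z = 18y^2 + 18z^2 + 18x^2 = 18x^2 + 18y^2 + 18z^2.

V is a rectangular box, so dV = dx dy dz with 0 ≤ x ≤ 3, 0 ≤ y ≤ 1, 0 ≤ z ≤ 5.

Integrate (18x^2 + 18y^2 + 18z^2) over V as an iterated integral:

    ∭_V (∇·F) dV = ∫_0^{3} ∫_0^{1} ∫_0^{5} (18x^2 + 18y^2 + 18z^2) dz dy dx.

Inner (z from 0 to 5): 90x^2 + 90y^2 + 750.
Middle (y from 0 to 1): 90x^2 + 780.
Outer (x from 0 to 3): 3150.

Therefore ∯_{∂V} F · n dS = 3150.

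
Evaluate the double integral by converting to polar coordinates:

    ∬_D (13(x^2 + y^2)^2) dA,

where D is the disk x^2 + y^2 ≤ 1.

The region D is 0 ≤ r ≤ 1, 0 ≤ θ ≤ 2π in polar coordinates, where x = r cos(θ), y = r sin(θ), and dA = r dr dθ.

Under the substitution, the integrand becomes 13r^4, so

    ∬_D (13(x^2 + y^2)^2) dA = ∫_{0}^{2π} ∫_{0}^{1} (13r^4) · r dr dθ.

Inner integral (in r): ∫_{0}^{1} (13r^4) · r dr = 13/6.

Outer integral (in θ): ∫_{0}^{2π} (13/6) dθ = 13π/3.

Therefore ∬_D (13(x^2 + y^2)^2) dA = 13π/3.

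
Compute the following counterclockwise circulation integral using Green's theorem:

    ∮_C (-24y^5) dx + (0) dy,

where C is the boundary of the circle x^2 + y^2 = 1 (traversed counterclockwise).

Green's theorem converts the closed line integral into a double integral over the enclosed region D:

    ∮_C P dx + Q dy = ∬_D (∂Q/∂x - ∂P/∂y) dA.

Here P = -24y^5, Q = 0, so

    ∂Q/∂x = 0,    ∂P/∂y = -120y^4,
    ∂Q/∂x - ∂P/∂y = 120y^4.

D is the region x^2 + y^2 ≤ 1. Evaluating the double integral:

In polar coordinates (x = r cos θ, y = r sin θ, dA = r dr dθ) the integrand becomes 120r^4sin(θ)^4, so

    ∬_D (120y^4) dA = ∫_0^{2π} ∫_0^{1} (120r^4sin(θ)^4) · r dr dθ.

Inner (r from 0 to 1): 20sin(θ)^4.
Outer (θ from 0 to 2π): 15π.

Therefore ∮_C P dx + Q dy = 15π.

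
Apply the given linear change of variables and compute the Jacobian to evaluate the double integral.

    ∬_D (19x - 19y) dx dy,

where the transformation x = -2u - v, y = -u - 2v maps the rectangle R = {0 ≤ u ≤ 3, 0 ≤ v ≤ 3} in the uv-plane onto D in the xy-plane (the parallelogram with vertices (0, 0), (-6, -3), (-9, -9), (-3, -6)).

Compute the Jacobian determinant of (x, y) with respect to (u, v):

    ∂(x,y)/∂(u,v) = | -2  -1 | = (-2)(-2) - (-1)(-1) = 3.
                   | -1  -2 |

Its absolute value is |J| = 3 (the area scaling factor).

Substituting x = -2u - v, y = -u - 2v into the integrand,

    19x - 19y → -19u + 19v,

so the integral becomes

    ∬_R (-19u + 19v) · |J| du dv = ∫_0^3 ∫_0^3 (-57u + 57v) dv du.

Inner (v): 513/2 - 171u.
Outer (u): 0.

Therefore ∬_D (19x - 19y) dx dy = 0.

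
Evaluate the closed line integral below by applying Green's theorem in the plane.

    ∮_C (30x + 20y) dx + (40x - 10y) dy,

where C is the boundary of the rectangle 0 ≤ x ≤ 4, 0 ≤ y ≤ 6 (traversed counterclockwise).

Green's theorem converts the closed line integral into a double integral over the enclosed region D:

    ∮_C P dx + Q dy = ∬_D (∂Q/∂x - ∂P/∂y) dA.

Here P = 30x + 20y, Q = 40x - 10y, so

    ∂Q/∂x = 40,    ∂P/∂y = 20,
    ∂Q/∂x - ∂P/∂y = 20.

D is the region 0 ≤ x ≤ 4, 0 ≤ y ≤ 6. Evaluating the double integral:

    ∬_D (20) dA = ∫_0^{4} ∫_0^{6} (20) dy dx.

Inner (y from 0 to 6): 120.
Outer (x from 0 to 4): 480.

Therefore ∮_C P dx + Q dy = 480.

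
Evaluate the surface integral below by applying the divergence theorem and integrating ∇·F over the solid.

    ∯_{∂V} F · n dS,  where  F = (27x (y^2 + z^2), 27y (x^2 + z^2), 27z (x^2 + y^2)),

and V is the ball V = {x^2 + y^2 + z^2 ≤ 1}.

By the divergence theorem,

    ∯_{∂V} F · n dS = ∭_V (∇ · F) dV.

Compute the divergence:
    ∇ · F = ∂F_x/∂x + ∂F_y/∂y + ∂F_z/∂z = 27y^2 + 27z^2 + 27x^2 + 27z^2 + 27x^2 + 27y^2 = 54x^2 + 54y^2 + 54z^2.

In spherical coordinates, x = ρ sin(φ) cos(θ), y = ρ sin(φ) sin(θ), z = ρ cos(φ), dV = ρ^2 sin(φ) dρ dφ dθ, with 0 ≤ ρ ≤ 1, 0 ≤ φ ≤ π, 0 ≤ θ ≤ 2π.

The integrand, after substitution and multiplying by the volume element, becomes (54ρ^2) · ρ^2 sin(φ), so

    ∭_V (∇·F) dV = ∫_0^{2π} ∫_0^{π} ∫_0^{1} (54ρ^2) · ρ^2 sin(φ) dρ dφ dθ.

Inner (ρ from 0 to 1): 54sin(φ)/5.
Middle (φ from 0 to π): 108/5.
Outer (θ from 0 to 2π): 216π/5.

Therefore ∯_{∂V} F · n dS = 216π/5.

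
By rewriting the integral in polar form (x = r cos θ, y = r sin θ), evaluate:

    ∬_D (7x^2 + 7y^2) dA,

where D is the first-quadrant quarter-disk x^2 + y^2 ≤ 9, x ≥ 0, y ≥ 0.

The region D is 0 ≤ r ≤ 3, 0 ≤ θ ≤ π/2 in polar coordinates, where x = r cos(θ), y = r sin(θ), and dA = r dr dθ.

Under the substitution, the integrand becomes 7r^2, so

    ∬_D (7x^2 + 7y^2) dA = ∫_{0}^{π/2} ∫_{0}^{3} (7r^2) · r dr dθ.

Inner integral (in r): ∫_{0}^{3} (7r^2) · r dr = 567/4.

Outer integral (in θ): ∫_{0}^{π/2} (567/4) dθ = 567π/8.

Therefore ∬_D (7x^2 + 7y^2) dA = 567π/8.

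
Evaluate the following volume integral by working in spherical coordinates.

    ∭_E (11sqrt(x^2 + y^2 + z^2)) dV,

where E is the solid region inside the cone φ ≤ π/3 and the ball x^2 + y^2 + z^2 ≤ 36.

In spherical coordinates, x = ρ sin(φ) cos(θ), y = ρ sin(φ) sin(θ), z = ρ cos(φ), and dV = ρ^2 sin(φ) dρ dφ dθ.

The integrand becomes 11ρ, so

    ∭_E (11sqrt(x^2 + y^2 + z^2)) dV = ∫_{0}^{2π} ∫_{0}^{π/3} ∫_{0}^{6} (11ρ) · ρ^2 sin(φ) dρ dφ dθ.

Inner (ρ): 3564sin(φ).
Middle (φ): 1782.
Outer (θ): 3564π.

Therefore the triple integral equals 3564π.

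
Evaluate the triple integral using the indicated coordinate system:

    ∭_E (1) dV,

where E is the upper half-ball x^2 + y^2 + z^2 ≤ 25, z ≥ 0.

In spherical coordinates, x = ρ sin(φ) cos(θ), y = ρ sin(φ) sin(θ), z = ρ cos(φ), and dV = ρ^2 sin(φ) dρ dφ dθ.

The integrand becomes 1, so

    ∭_E (1) dV = ∫_{0}^{2π} ∫_{0}^{π/2} ∫_{0}^{5} (1) · ρ^2 sin(φ) dρ dφ dθ.

Inner (ρ): 125sin(φ)/3.
Middle (φ): 125/3.
Outer (θ): 250π/3.

Therefore the triple integral equals 250π/3.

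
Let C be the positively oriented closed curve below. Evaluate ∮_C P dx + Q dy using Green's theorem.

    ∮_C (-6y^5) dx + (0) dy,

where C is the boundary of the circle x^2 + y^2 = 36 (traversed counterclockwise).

Green's theorem converts the closed line integral into a double integral over the enclosed region D:

    ∮_C P dx + Q dy = ∬_D (∂Q/∂x - ∂P/∂y) dA.

Here P = -6y^5, Q = 0, so

    ∂Q/∂x = 0,    ∂P/∂y = -30y^4,
    ∂Q/∂x - ∂P/∂y = 30y^4.

D is the region x^2 + y^2 ≤ 36. Evaluating the double integral:

In polar coordinates (x = r cos θ, y = r sin θ, dA = r dr dθ) the integrand becomes 30r^4sin(θ)^4, so

    ∬_D (30y^4) dA = ∫_0^{2π} ∫_0^{6} (30r^4sin(θ)^4) · r dr dθ.

Inner (r from 0 to 6): 233280sin(θ)^4.
Outer (θ from 0 to 2π): 174960π.

Therefore ∮_C P dx + Q dy = 174960π.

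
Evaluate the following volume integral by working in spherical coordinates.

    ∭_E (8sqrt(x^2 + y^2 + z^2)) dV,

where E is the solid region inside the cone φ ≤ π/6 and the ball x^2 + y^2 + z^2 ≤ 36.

In spherical coordinates, x = ρ sin(φ) cos(θ), y = ρ sin(φ) sin(θ), z = ρ cos(φ), and dV = ρ^2 sin(φ) dρ dφ dθ.

The integrand becomes 8ρ, so

    ∭_E (8sqrt(x^2 + y^2 + z^2)) dV = ∫_{0}^{2π} ∫_{0}^{π/6} ∫_{0}^{6} (8ρ) · ρ^2 sin(φ) dρ dφ dθ.

Inner (ρ): 2592sin(φ).
Middle (φ): 2592 - 1296sqrt(3).
Outer (θ): 2592π (2 - sqrt(3)).

Therefore the triple integral equals 2592π (2 - sqrt(3)).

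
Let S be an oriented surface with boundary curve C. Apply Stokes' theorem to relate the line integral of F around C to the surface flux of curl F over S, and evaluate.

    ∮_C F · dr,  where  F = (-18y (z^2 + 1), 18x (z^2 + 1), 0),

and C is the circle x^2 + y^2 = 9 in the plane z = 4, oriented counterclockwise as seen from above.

Let S be the flat disk x^2 + y^2 ≤ 9 in the plane z = 4, with upward unit normal n̂ = ẑ. By Stokes' theorem,

    ∮_C F · dr = ∬_S (∇ × F) · n̂ dS = ∬_D (curl F)_z dA,

where D is the disk x^2 + y^2 ≤ 9.

Compute the curl of F = (-18y (z^2 + 1), 18x (z^2 + 1), 0):
    (∇ × F)_x = ∂F_z/∂y - ∂F_y/∂z = -36x z,
    (∇ × F)_y = ∂F_x/∂z - ∂F_z/∂x = -36y z,
    (∇ × F)_z = ∂F_y/∂x - ∂F_x/∂y = 36z^2 + 36.

On z = 4, (curl F)_z = 612.

Convert to polar (x = r cos θ, y = r sin θ, dA = r dr dθ); the integrand becomes 612, so

    ∬_D (curl F)_z dA = ∫_0^{2π} ∫_0^{3} (612) · r dr dθ.

Inner (r from 0 to 3): 2754.
Outer (θ from 0 to 2π): 5508π.

Therefore ∮_C F · dr = 5508π.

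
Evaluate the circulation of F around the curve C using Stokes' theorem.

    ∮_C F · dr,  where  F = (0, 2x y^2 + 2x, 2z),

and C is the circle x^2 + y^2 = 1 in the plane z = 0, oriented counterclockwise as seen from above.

Let S be the flat disk x^2 + y^2 ≤ 1 in the plane z = 0, with upward unit normal n̂ = ẑ. By Stokes' theorem,

    ∮_C F · dr = ∬_S (∇ × F) · n̂ dS = ∬_D (curl F)_z dA,

where D is the disk x^2 + y^2 ≤ 1.

Compute the curl of F = (0, 2x y^2 + 2x, 2z):
    (∇ × F)_x = ∂F_z/∂y - ∂F_y/∂z = 0,
    (∇ × F)_y = ∂F_x/∂z - ∂F_z/∂x = 0,
    (∇ × F)_z = ∂F_y/∂x - ∂F_x/∂y = 2y^2 + 2.

On z = 0, (curl F)_z = 2y^2 + 2.

Convert to polar (x = r cos θ, y = r sin θ, dA = r dr dθ); the integrand becomes 2r^2sin(θ)^2 + 2, so

    ∬_D (curl F)_z dA = ∫_0^{2π} ∫_0^{1} (2r^2sin(θ)^2 + 2) · r dr dθ.

Inner (r from 0 to 1): sin(θ)^2/2 + 1.
Outer (θ from 0 to 2π): 5π/2.

Therefore ∮_C F · dr = 5π/2.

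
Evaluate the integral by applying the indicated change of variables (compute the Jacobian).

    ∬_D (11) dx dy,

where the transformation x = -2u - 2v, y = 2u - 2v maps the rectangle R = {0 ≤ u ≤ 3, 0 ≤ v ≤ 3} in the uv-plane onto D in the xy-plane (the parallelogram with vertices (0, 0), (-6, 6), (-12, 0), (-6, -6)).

Compute the Jacobian determinant of (x, y) with respect to (u, v):

    ∂(x,y)/∂(u,v) = | -2  -2 | = (-2)(-2) - (-2)(2) = 8.
                   | 2  -2 |

Its absolute value is |J| = 8 (the area scaling factor).

Substituting x = -2u - 2v, y = 2u - 2v into the integrand,

    11 → 11,

so the integral becomes

    ∬_R (11) · |J| du dv = ∫_0^3 ∫_0^3 (88) dv du.

Inner (v): 264.
Outer (u): 792.

Therefore ∬_D (11) dx dy = 792.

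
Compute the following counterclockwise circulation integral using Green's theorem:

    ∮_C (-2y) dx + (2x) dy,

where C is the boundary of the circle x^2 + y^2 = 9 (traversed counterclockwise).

Green's theorem converts the closed line integral into a double integral over the enclosed region D:

    ∮_C P dx + Q dy = ∬_D (∂Q/∂x - ∂P/∂y) dA.

Here P = -2y, Q = 2x, so

    ∂Q/∂x = 2,    ∂P/∂y = -2,
    ∂Q/∂x - ∂P/∂y = 4.

D is the region x^2 + y^2 ≤ 9. Evaluating the double integral:

In polar coordinates (x = r cos θ, y = r sin θ, dA = r dr dθ) the integrand becomes 4, so

    ∬_D (4) dA = ∫_0^{2π} ∫_0^{3} (4) · r dr dθ.

Inner (r from 0 to 3): 18.
Outer (θ from 0 to 2π): 36π.

Therefore ∮_C P dx + Q dy = 36π.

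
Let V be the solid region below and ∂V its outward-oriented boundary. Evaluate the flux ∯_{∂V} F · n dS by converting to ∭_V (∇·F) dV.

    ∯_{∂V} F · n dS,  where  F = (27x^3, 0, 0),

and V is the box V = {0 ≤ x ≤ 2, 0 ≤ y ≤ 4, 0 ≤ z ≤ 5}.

By the divergence theorem,

    ∯_{∂V} F · n dS = ∭_V (∇ · F) dV.

Compute the divergence:
    ∇ · F = ∂F_x/∂x + ∂F_y/∂y + ∂F_z/∂z = 81x^2 + 0 + 0 = 81x^2.

V is a rectangular box, so dV = dx dy dz with 0 ≤ x ≤ 2, 0 ≤ y ≤ 4, 0 ≤ z ≤ 5.

Integrate (81x^2) over V as an iterated integral:

    ∭_V (∇·F) dV = ∫_0^{2} ∫_0^{4} ∫_0^{5} (81x^2) dz dy dx.

Inner (z from 0 to 5): 405x^2.
Middle (y from 0 to 4): 1620x^2.
Outer (x from 0 to 2): 4320.

Therefore ∯_{∂V} F · n dS = 4320.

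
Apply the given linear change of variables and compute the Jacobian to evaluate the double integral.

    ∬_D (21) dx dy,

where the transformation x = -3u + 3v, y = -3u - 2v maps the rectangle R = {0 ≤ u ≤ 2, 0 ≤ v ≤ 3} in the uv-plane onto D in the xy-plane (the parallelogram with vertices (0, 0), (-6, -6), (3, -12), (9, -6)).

Compute the Jacobian determinant of (x, y) with respect to (u, v):

    ∂(x,y)/∂(u,v) = | -3  3 | = (-3)(-2) - (3)(-3) = 15.
                   | -3  -2 |

Its absolute value is |J| = 15 (the area scaling factor).

Substituting x = -3u + 3v, y = -3u - 2v into the integrand,

    21 → 21,

so the integral becomes

    ∬_R (21) · |J| du dv = ∫_0^2 ∫_0^3 (315) dv du.

Inner (v): 945.
Outer (u): 1890.

Therefore ∬_D (21) dx dy = 1890.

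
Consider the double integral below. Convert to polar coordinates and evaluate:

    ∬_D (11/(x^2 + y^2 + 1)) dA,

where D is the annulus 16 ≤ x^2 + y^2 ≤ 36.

The region D is 4 ≤ r ≤ 6, 0 ≤ θ ≤ 2π in polar coordinates, where x = r cos(θ), y = r sin(θ), and dA = r dr dθ.

Under the substitution, the integrand becomes 11/(r^2 + 1), so

    ∬_D (11/(x^2 + y^2 + 1)) dA = ∫_{0}^{2π} ∫_{4}^{6} (11/(r^2 + 1)) · r dr dθ.

Inner integral (in r): ∫_{4}^{6} (11/(r^2 + 1)) · r dr = log(69343957sqrt(629)/24137569).

Outer integral (in θ): ∫_{0}^{2π} (log(69343957sqrt(629)/24137569)) dθ = log((69343957sqrt(629)/24137569)^(2π)).

Therefore ∬_D (11/(x^2 + y^2 + 1)) dA = log((69343957sqrt(629)/24137569)^(2π)).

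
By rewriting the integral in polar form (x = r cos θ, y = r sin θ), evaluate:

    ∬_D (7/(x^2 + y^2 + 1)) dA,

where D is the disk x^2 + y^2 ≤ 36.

The region D is 0 ≤ r ≤ 6, 0 ≤ θ ≤ 2π in polar coordinates, where x = r cos(θ), y = r sin(θ), and dA = r dr dθ.

Under the substitution, the integrand becomes 7/(r^2 + 1), so

    ∬_D (7/(x^2 + y^2 + 1)) dA = ∫_{0}^{2π} ∫_{0}^{6} (7/(r^2 + 1)) · r dr dθ.

Inner integral (in r): ∫_{0}^{6} (7/(r^2 + 1)) · r dr = 7log(37)/2.

Outer integral (in θ): ∫_{0}^{2π} (7log(37)/2) dθ = 7π log(37).

Therefore ∬_D (7/(x^2 + y^2 + 1)) dA = 7π log(37).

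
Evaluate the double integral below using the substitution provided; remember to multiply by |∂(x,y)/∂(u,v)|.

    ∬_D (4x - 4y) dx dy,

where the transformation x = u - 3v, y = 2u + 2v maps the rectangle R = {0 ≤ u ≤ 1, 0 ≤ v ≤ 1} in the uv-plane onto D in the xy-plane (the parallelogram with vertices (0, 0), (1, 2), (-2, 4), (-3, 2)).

Compute the Jacobian determinant of (x, y) with respect to (u, v):

    ∂(x,y)/∂(u,v) = | 1  -3 | = (1)(2) - (-3)(2) = 8.
                   | 2  2 |

Its absolute value is |J| = 8 (the area scaling factor).

Substituting x = u - 3v, y = 2u + 2v into the integrand,

    4x - 4y → -4u - 20v,

so the integral becomes

    ∬_R (-4u - 20v) · |J| du dv = ∫_0^1 ∫_0^1 (-32u - 160v) dv du.

Inner (v): -32u - 80.
Outer (u): -96.

Therefore ∬_D (4x - 4y) dx dy = -96.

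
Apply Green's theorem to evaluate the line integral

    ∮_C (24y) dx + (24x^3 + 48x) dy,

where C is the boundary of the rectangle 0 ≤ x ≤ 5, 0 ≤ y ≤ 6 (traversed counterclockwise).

Green's theorem converts the closed line integral into a double integral over the enclosed region D:

    ∮_C P dx + Q dy = ∬_D (∂Q/∂x - ∂P/∂y) dA.

Here P = 24y, Q = 24x^3 + 48x, so

    ∂Q/∂x = 72x^2 + 48,    ∂P/∂y = 24,
    ∂Q/∂x - ∂P/∂y = 72x^2 + 24.

D is the region 0 ≤ x ≤ 5, 0 ≤ y ≤ 6. Evaluating the double integral:

    ∬_D (72x^2 + 24) dA = ∫_0^{5} ∫_0^{6} (72x^2 + 24) dy dx.

Inner (y from 0 to 6): 432x^2 + 144.
Outer (x from 0 to 5): 18720.

Therefore ∮_C P dx + Q dy = 18720.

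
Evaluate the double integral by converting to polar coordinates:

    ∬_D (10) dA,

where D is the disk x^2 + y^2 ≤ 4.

The region D is 0 ≤ r ≤ 2, 0 ≤ θ ≤ 2π in polar coordinates, where x = r cos(θ), y = r sin(θ), and dA = r dr dθ.

Under the substitution, the integrand becomes 10, so

    ∬_D (10) dA = ∫_{0}^{2π} ∫_{0}^{2} (10) · r dr dθ.

Inner integral (in r): ∫_{0}^{2} (10) · r dr = 20.

Outer integral (in θ): ∫_{0}^{2π} (20) dθ = 40π.

Therefore ∬_D (10) dA = 40π.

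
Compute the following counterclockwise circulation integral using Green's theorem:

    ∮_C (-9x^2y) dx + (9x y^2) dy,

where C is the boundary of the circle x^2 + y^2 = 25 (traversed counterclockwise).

Green's theorem converts the closed line integral into a double integral over the enclosed region D:

    ∮_C P dx + Q dy = ∬_D (∂Q/∂x - ∂P/∂y) dA.

Here P = -9x^2y, Q = 9x y^2, so

    ∂Q/∂x = 9y^2,    ∂P/∂y = -9x^2,
    ∂Q/∂x - ∂P/∂y = 9x^2 + 9y^2.

D is the region x^2 + y^2 ≤ 25. Evaluating the double integral:

In polar coordinates (x = r cos θ, y = r sin θ, dA = r dr dθ) the integrand becomes 9r^2, so

    ∬_D (9x^2 + 9y^2) dA = ∫_0^{2π} ∫_0^{5} (9r^2) · r dr dθ.

Inner (r from 0 to 5): 5625/4.
Outer (θ from 0 to 2π): 5625π/2.

Therefore ∮_C P dx + Q dy = 5625π/2.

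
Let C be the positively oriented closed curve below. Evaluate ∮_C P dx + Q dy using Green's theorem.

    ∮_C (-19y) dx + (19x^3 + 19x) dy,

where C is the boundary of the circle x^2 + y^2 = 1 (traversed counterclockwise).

Green's theorem converts the closed line integral into a double integral over the enclosed region D:

    ∮_C P dx + Q dy = ∬_D (∂Q/∂x - ∂P/∂y) dA.

Here P = -19y, Q = 19x^3 + 19x, so

    ∂Q/∂x = 57x^2 + 19,    ∂P/∂y = -19,
    ∂Q/∂x - ∂P/∂y = 57x^2 + 38.

D is the region x^2 + y^2 ≤ 1. Evaluating the double integral:

In polar coordinates (x = r cos θ, y = r sin θ, dA = r dr dθ) the integrand becomes 57r^2cos(θ)^2 + 38, so

    ∬_D (57x^2 + 38) dA = ∫_0^{2π} ∫_0^{1} (57r^2cos(θ)^2 + 38) · r dr dθ.

Inner (r from 0 to 1): 57cos(θ)^2/4 + 19.
Outer (θ from 0 to 2π): 209π/4.

Therefore ∮_C P dx + Q dy = 209π/4.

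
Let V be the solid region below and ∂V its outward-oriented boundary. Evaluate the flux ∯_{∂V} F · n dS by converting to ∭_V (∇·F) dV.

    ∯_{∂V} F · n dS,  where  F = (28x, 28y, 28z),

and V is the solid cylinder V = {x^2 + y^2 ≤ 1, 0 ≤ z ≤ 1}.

By the divergence theorem,

    ∯_{∂V} F · n dS = ∭_V (∇ · F) dV.

Compute the divergence:
    ∇ · F = ∂F_x/∂x + ∂F_y/∂y + ∂F_z/∂z = 28 + 28 + 28 = 84.

In cylindrical coordinates, x = r cos(θ), y = r sin(θ), z = z, dV = r dr dθ dz, with 0 ≤ r ≤ 1, 0 ≤ θ ≤ 2π, 0 ≤ z ≤ 1.

The integrand, after substitution and multiplying by the volume element, becomes (84) · r, so

    ∭_V (∇·F) dV = ∫_0^{2π} ∫_0^{1} ∫_0^{1} (84) · r dz dr dθ.

Inner (z from 0 to 1): 84r.
Middle (r from 0 to 1): 42.
Outer (θ from 0 to 2π): 84π.

Therefore ∯_{∂V} F · n dS = 84π.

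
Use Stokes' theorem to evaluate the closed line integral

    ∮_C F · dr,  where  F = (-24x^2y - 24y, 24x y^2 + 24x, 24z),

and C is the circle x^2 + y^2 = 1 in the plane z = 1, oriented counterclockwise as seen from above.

Let S be the flat disk x^2 + y^2 ≤ 1 in the plane z = 1, with upward unit normal n̂ = ẑ. By Stokes' theorem,

    ∮_C F · dr = ∬_S (∇ × F) · n̂ dS = ∬_D (curl F)_z dA,

where D is the disk x^2 + y^2 ≤ 1.

Compute the curl of F = (-24x^2y - 24y, 24x y^2 + 24x, 24z):
    (∇ × F)_x = ∂F_z/∂y - ∂F_y/∂z = 0,
    (∇ × F)_y = ∂F_x/∂z - ∂F_z/∂x = 0,
    (∇ × F)_z = ∂F_y/∂x - ∂F_x/∂y = 24x^2 + 24y^2 + 48.

On z = 1, (curl F)_z = 24x^2 + 24y^2 + 48.

Convert to polar (x = r cos θ, y = r sin θ, dA = r dr dθ); the integrand becomes 24r^2 + 48, so

    ∬_D (curl F)_z dA = ∫_0^{2π} ∫_0^{1} (24r^2 + 48) · r dr dθ.

Inner (r from 0 to 1): 30.
Outer (θ from 0 to 2π): 60π.

Therefore ∮_C F · dr = 60π.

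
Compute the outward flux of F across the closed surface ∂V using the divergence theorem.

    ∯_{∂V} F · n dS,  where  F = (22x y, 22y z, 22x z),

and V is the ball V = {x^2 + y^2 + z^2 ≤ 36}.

By the divergence theorem,

    ∯_{∂V} F · n dS = ∭_V (∇ · F) dV.

Compute the divergence:
    ∇ · F = ∂F_x/∂x + ∂F_y/∂y + ∂F_z/∂z = 22y + 22z + 22x = 22x + 22y + 22z.

In spherical coordinates, x = ρ sin(φ) cos(θ), y = ρ sin(φ) sin(θ), z = ρ cos(φ), dV = ρ^2 sin(φ) dρ dφ dθ, with 0 ≤ ρ ≤ 6, 0 ≤ φ ≤ π, 0 ≤ θ ≤ 2π.

The integrand, after substitution and multiplying by the volume element, becomes (22ρ (sqrt(2)sin(φ)sin(θ + π/4) + cos(φ))) · ρ^2 sin(φ), so

    ∭_V (∇·F) dV = ∫_0^{2π} ∫_0^{π} ∫_0^{6} (22ρ (sqrt(2)sin(φ)sin(θ + π/4) + cos(φ))) · ρ^2 sin(φ) dρ dφ dθ.

Inner (ρ from 0 to 6): 7128(sqrt(2)sin(φ)sin(θ + π/4) + cos(φ))sin(φ).
Middle (φ from 0 to π): 3564sqrt(2)π sin(θ + π/4).
Outer (θ from 0 to 2π): 0.

Therefore ∯_{∂V} F · n dS = 0.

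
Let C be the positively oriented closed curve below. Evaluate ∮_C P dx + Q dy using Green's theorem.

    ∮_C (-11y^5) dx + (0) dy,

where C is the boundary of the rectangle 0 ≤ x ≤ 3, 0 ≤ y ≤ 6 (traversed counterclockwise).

Green's theorem converts the closed line integral into a double integral over the enclosed region D:

    ∮_C P dx + Q dy = ∬_D (∂Q/∂x - ∂P/∂y) dA.

Here P = -11y^5, Q = 0, so

    ∂Q/∂x = 0,    ∂P/∂y = -55y^4,
    ∂Q/∂x - ∂P/∂y = 55y^4.

D is the region 0 ≤ x ≤ 3, 0 ≤ y ≤ 6. Evaluating the double integral:

    ∬_D (55y^4) dA = ∫_0^{3} ∫_0^{6} (55y^4) dy dx.

Inner (y from 0 to 6): 85536.
Outer (x from 0 to 3): 256608.

Therefore ∮_C P dx + Q dy = 256608.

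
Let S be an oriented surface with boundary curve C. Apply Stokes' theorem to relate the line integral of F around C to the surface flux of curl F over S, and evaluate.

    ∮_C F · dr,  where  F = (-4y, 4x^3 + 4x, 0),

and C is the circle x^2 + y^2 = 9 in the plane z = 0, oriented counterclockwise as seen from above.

Let S be the flat disk x^2 + y^2 ≤ 9 in the plane z = 0, with upward unit normal n̂ = ẑ. By Stokes' theorem,

    ∮_C F · dr = ∬_S (∇ × F) · n̂ dS = ∬_D (curl F)_z dA,

where D is the disk x^2 + y^2 ≤ 9.

Compute the curl of F = (-4y, 4x^3 + 4x, 0):
    (∇ × F)_x = ∂F_z/∂y - ∂F_y/∂z = 0,
    (∇ × F)_y = ∂F_x/∂z - ∂F_z/∂x = 0,
    (∇ × F)_z = ∂F_y/∂x - ∂F_x/∂y = 12x^2 + 8.

On z = 0, (curl F)_z = 12x^2 + 8.

Convert to polar (x = r cos θ, y = r sin θ, dA = r dr dθ); the integrand becomes 12r^2cos(θ)^2 + 8, so

    ∬_D (curl F)_z dA = ∫_0^{2π} ∫_0^{3} (12r^2cos(θ)^2 + 8) · r dr dθ.

Inner (r from 0 to 3): 243cos(θ)^2 + 36.
Outer (θ from 0 to 2π): 315π.

Therefore ∮_C F · dr = 315π.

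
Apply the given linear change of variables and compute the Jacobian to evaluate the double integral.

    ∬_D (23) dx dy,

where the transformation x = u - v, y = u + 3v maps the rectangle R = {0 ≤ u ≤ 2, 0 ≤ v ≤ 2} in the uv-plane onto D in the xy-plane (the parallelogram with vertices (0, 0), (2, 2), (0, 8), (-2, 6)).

Compute the Jacobian determinant of (x, y) with respect to (u, v):

    ∂(x,y)/∂(u,v) = | 1  -1 | = (1)(3) - (-1)(1) = 4.
                   | 1  3 |

Its absolute value is |J| = 4 (the area scaling factor).

Substituting x = u - v, y = u + 3v into the integrand,

    23 → 23,

so the integral becomes

    ∬_R (23) · |J| du dv = ∫_0^2 ∫_0^2 (92) dv du.

Inner (v): 184.
Outer (u): 368.

Therefore ∬_D (23) dx dy = 368.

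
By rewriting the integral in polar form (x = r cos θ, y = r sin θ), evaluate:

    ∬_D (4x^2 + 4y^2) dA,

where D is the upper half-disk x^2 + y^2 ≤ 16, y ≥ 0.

The region D is 0 ≤ r ≤ 4, 0 ≤ θ ≤ π in polar coordinates, where x = r cos(θ), y = r sin(θ), and dA = r dr dθ.

Under the substitution, the integrand becomes 4r^2, so

    ∬_D (4x^2 + 4y^2) dA = ∫_{0}^{π} ∫_{0}^{4} (4r^2) · r dr dθ.

Inner integral (in r): ∫_{0}^{4} (4r^2) · r dr = 256.

Outer integral (in θ): ∫_{0}^{π} (256) dθ = 256π.

Therefore ∬_D (4x^2 + 4y^2) dA = 256π.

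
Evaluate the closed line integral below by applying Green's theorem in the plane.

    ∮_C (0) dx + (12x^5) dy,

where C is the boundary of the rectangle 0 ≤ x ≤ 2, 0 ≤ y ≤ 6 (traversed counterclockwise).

Green's theorem converts the closed line integral into a double integral over the enclosed region D:

    ∮_C P dx + Q dy = ∬_D (∂Q/∂x - ∂P/∂y) dA.

Here P = 0, Q = 12x^5, so

    ∂Q/∂x = 60x^4,    ∂P/∂y = 0,
    ∂Q/∂x - ∂P/∂y = 60x^4.

D is the region 0 ≤ x ≤ 2, 0 ≤ y ≤ 6. Evaluating the double integral:

    ∬_D (60x^4) dA = ∫_0^{2} ∫_0^{6} (60x^4) dy dx.

Inner (y from 0 to 6): 360x^4.
Outer (x from 0 to 2): 2304.

Therefore ∮_C P dx + Q dy = 2304.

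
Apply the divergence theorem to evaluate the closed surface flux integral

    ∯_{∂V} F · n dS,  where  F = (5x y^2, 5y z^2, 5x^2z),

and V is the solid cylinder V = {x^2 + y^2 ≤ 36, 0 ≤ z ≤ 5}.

By the divergence theorem,

    ∯_{∂V} F · n dS = ∭_V (∇ · F) dV.

Compute the divergence:
    ∇ · F = ∂F_x/∂x + ∂F_y/∂y + ∂F_z/∂z = 5y^2 + 5z^2 + 5x^2 = 5x^2 + 5y^2 + 5z^2.

In cylindrical coordinates, x = r cos(θ), y = r sin(θ), z = z, dV = r dr dθ dz, with 0 ≤ r ≤ 6, 0 ≤ θ ≤ 2π, 0 ≤ z ≤ 5.

The integrand, after substitution and multiplying by the volume element, becomes (5r^2 + 5z^2) · r, so

    ∭_V (∇·F) dV = ∫_0^{2π} ∫_0^{6} ∫_0^{5} (5r^2 + 5z^2) · r dz dr dθ.

Inner (z from 0 to 5): 25r (r^2 + 25/3).
Middle (r from 0 to 6): 11850.
Outer (θ from 0 to 2π): 23700π.

Therefore ∯_{∂V} F · n dS = 23700π.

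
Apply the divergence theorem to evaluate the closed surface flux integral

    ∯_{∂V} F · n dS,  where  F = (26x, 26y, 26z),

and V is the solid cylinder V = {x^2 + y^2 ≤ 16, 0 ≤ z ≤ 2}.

By the divergence theorem,

    ∯_{∂V} F · n dS = ∭_V (∇ · F) dV.

Compute the divergence:
    ∇ · F = ∂F_x/∂x + ∂F_y/∂y + ∂F_z/∂z = 26 + 26 + 26 = 78.

In cylindrical coordinates, x = r cos(θ), y = r sin(θ), z = z, dV = r dr dθ dz, with 0 ≤ r ≤ 4, 0 ≤ θ ≤ 2π, 0 ≤ z ≤ 2.

The integrand, after substitution and multiplying by the volume element, becomes (78) · r, so

    ∭_V (∇·F) dV = ∫_0^{2π} ∫_0^{4} ∫_0^{2} (78) · r dz dr dθ.

Inner (z from 0 to 2): 156r.
Middle (r from 0 to 4): 1248.
Outer (θ from 0 to 2π): 2496π.

Therefore ∯_{∂V} F · n dS = 2496π.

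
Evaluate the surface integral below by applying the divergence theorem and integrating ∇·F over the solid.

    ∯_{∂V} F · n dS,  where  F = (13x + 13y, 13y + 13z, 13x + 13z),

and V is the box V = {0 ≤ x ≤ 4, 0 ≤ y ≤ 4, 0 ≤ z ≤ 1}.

By the divergence theorem,

    ∯_{∂V} F · n dS = ∭_V (∇ · F) dV.

Compute the divergence:
    ∇ · F = ∂F_x/∂x + ∂F_y/∂y + ∂F_z/∂z = 13 + 13 + 13 = 39.

V is a rectangular box, so dV = dx dy dz with 0 ≤ x ≤ 4, 0 ≤ y ≤ 4, 0 ≤ z ≤ 1.

Integrate (39) over V as an iterated integral:

    ∭_V (∇·F) dV = ∫_0^{4} ∫_0^{4} ∫_0^{1} (39) dz dy dx.

Inner (z from 0 to 1): 39.
Middle (y from 0 to 4): 156.
Outer (x from 0 to 4): 624.

Therefore ∯_{∂V} F · n dS = 624.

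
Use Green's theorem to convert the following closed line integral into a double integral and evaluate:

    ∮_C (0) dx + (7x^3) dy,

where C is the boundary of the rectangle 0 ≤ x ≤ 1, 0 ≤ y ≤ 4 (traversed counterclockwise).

Green's theorem converts the closed line integral into a double integral over the enclosed region D:

    ∮_C P dx + Q dy = ∬_D (∂Q/∂x - ∂P/∂y) dA.

Here P = 0, Q = 7x^3, so

    ∂Q/∂x = 21x^2,    ∂P/∂y = 0,
    ∂Q/∂x - ∂P/∂y = 21x^2.

D is the region 0 ≤ x ≤ 1, 0 ≤ y ≤ 4. Evaluating the double integral:

    ∬_D (21x^2) dA = ∫_0^{1} ∫_0^{4} (21x^2) dy dx.

Inner (y from 0 to 4): 84x^2.
Outer (x from 0 to 1): 28.

Therefore ∮_C P dx + Q dy = 28.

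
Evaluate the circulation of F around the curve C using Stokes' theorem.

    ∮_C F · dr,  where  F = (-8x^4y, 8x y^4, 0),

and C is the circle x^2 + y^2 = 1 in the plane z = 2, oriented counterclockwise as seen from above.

Let S be the flat disk x^2 + y^2 ≤ 1 in the plane z = 2, with upward unit normal n̂ = ẑ. By Stokes' theorem,

    ∮_C F · dr = ∬_S (∇ × F) · n̂ dS = ∬_D (curl F)_z dA,

where D is the disk x^2 + y^2 ≤ 1.

Compute the curl of F = (-8x^4y, 8x y^4, 0):
    (∇ × F)_x = ∂F_z/∂y - ∂F_y/∂z = 0,
    (∇ × F)_y = ∂F_x/∂z - ∂F_z/∂x = 0,
    (∇ × F)_z = ∂F_y/∂x - ∂F_x/∂y = 8x^4 + 8y^4.

On z = 2, (curl F)_z = 8x^4 + 8y^4.

Convert to polar (x = r cos θ, y = r sin θ, dA = r dr dθ); the integrand becomes 8r^4(sin(θ)^4 + cos(θ)^4), so

    ∬_D (curl F)_z dA = ∫_0^{2π} ∫_0^{1} (8r^4(sin(θ)^4 + cos(θ)^4)) · r dr dθ.

Inner (r from 0 to 1): 4sin(θ)^4/3 + 4cos(θ)^4/3.
Outer (θ from 0 to 2π): 2π.

Therefore ∮_C F · dr = 2π.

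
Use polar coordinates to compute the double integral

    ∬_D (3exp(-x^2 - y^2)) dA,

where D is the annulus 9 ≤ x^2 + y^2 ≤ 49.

The region D is 3 ≤ r ≤ 7, 0 ≤ θ ≤ 2π in polar coordinates, where x = r cos(θ), y = r sin(θ), and dA = r dr dθ.

Under the substitution, the integrand becomes 3exp(-r^2), so

    ∬_D (3exp(-x^2 - y^2)) dA = ∫_{0}^{2π} ∫_{3}^{7} (3exp(-r^2)) · r dr dθ.

Inner integral (in r): ∫_{3}^{7} (3exp(-r^2)) · r dr = -(3 - 3exp(40))exp(-49)/2.

Outer integral (in θ): ∫_{0}^{2π} (-(3 - 3exp(40))exp(-49)/2) dθ = -3π (1 - exp(40))exp(-49).

Therefore ∬_D (3exp(-x^2 - y^2)) dA = -3π (1 - exp(40))exp(-49).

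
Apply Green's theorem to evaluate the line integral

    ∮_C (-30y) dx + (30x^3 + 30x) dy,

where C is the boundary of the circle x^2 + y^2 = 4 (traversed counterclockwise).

Green's theorem converts the closed line integral into a double integral over the enclosed region D:

    ∮_C P dx + Q dy = ∬_D (∂Q/∂x - ∂P/∂y) dA.

Here P = -30y, Q = 30x^3 + 30x, so

    ∂Q/∂x = 90x^2 + 30,    ∂P/∂y = -30,
    ∂Q/∂x - ∂P/∂y = 90x^2 + 60.

D is the region x^2 + y^2 ≤ 4. Evaluating the double integral:

In polar coordinates (x = r cos θ, y = r sin θ, dA = r dr dθ) the integrand becomes 90r^2cos(θ)^2 + 60, so

    ∬_D (90x^2 + 60) dA = ∫_0^{2π} ∫_0^{2} (90r^2cos(θ)^2 + 60) · r dr dθ.

Inner (r from 0 to 2): 360cos(θ)^2 + 120.
Outer (θ from 0 to 2π): 600π.

Therefore ∮_C P dx + Q dy = 600π.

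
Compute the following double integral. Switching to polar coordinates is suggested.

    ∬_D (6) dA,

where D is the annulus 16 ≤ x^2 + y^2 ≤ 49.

The region D is 4 ≤ r ≤ 7, 0 ≤ θ ≤ 2π in polar coordinates, where x = r cos(θ), y = r sin(θ), and dA = r dr dθ.

Under the substitution, the integrand becomes 6, so

    ∬_D (6) dA = ∫_{0}^{2π} ∫_{4}^{7} (6) · r dr dθ.

Inner integral (in r): ∫_{4}^{7} (6) · r dr = 99.

Outer integral (in θ): ∫_{0}^{2π} (99) dθ = 198π.

Therefore ∬_D (6) dA = 198π.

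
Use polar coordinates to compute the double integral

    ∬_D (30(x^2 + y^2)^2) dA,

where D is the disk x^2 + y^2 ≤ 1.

The region D is 0 ≤ r ≤ 1, 0 ≤ θ ≤ 2π in polar coordinates, where x = r cos(θ), y = r sin(θ), and dA = r dr dθ.

Under the substitution, the integrand becomes 30r^4, so

    ∬_D (30(x^2 + y^2)^2) dA = ∫_{0}^{2π} ∫_{0}^{1} (30r^4) · r dr dθ.

Inner integral (in r): ∫_{0}^{1} (30r^4) · r dr = 5.

Outer integral (in θ): ∫_{0}^{2π} (5) dθ = 10π.

Therefore ∬_D (30(x^2 + y^2)^2) dA = 10π.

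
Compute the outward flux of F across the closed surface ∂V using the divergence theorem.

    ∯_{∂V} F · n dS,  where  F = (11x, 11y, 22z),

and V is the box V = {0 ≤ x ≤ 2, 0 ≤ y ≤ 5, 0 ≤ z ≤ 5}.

By the divergence theorem,

    ∯_{∂V} F · n dS = ∭_V (∇ · F) dV.

Compute the divergence:
    ∇ · F = ∂F_x/∂x + ∂F_y/∂y + ∂F_z/∂z = 11 + 11 + 22 = 44.

V is a rectangular box, so dV = dx dy dz with 0 ≤ x ≤ 2, 0 ≤ y ≤ 5, 0 ≤ z ≤ 5.

Integrate (44) over V as an iterated integral:

    ∭_V (∇·F) dV = ∫_0^{2} ∫_0^{5} ∫_0^{5} (44) dz dy dx.

Inner (z from 0 to 5): 220.
Middle (y from 0 to 5): 1100.
Outer (x from 0 to 2): 2200.

Therefore ∯_{∂V} F · n dS = 2200.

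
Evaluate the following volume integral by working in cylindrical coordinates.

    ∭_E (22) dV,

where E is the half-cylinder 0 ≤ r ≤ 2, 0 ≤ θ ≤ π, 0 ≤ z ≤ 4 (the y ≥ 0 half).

In cylindrical coordinates, x = r cos(θ), y = r sin(θ), z = z, and dV = r dr dθ dz.

The integrand becomes 22, so

    ∭_E (22) dV = ∫_{0}^{π} ∫_{0}^{2} ∫_{0}^{4} (22) · r dz dr dθ.

Inner (z): 88r.
Middle (r from 0 to 2): 176.
Outer (θ): 176π.

Therefore the triple integral equals 176π.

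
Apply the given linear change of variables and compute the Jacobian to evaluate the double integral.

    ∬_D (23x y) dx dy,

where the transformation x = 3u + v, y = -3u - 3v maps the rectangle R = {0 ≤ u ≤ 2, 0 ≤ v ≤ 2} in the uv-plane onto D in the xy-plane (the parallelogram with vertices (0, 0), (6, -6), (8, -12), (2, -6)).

Compute the Jacobian determinant of (x, y) with respect to (u, v):

    ∂(x,y)/∂(u,v) = | 3  1 | = (3)(-3) - (1)(-3) = -6.
                   | -3  -3 |

Its absolute value is |J| = 6 (the area scaling factor).

Substituting x = 3u + v, y = -3u - 3v into the integrand,

    23x y → -207u^2 - 276u v - 69v^2,

so the integral becomes

    ∬_R (-207u^2 - 276u v - 69v^2) · |J| du dv = ∫_0^2 ∫_0^2 (-1242u^2 - 1656u v - 414v^2) dv du.

Inner (v): -2484u^2 - 3312u - 1104.
Outer (u): -15456.

Therefore ∬_D (23x y) dx dy = -15456.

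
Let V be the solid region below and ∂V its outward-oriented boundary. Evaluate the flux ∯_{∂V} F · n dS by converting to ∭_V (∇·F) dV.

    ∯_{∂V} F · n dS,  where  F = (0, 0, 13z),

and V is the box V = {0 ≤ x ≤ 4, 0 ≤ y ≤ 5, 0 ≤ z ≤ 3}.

By the divergence theorem,

    ∯_{∂V} F · n dS = ∭_V (∇ · F) dV.

Compute the divergence:
    ∇ · F = ∂F_x/∂x + ∂F_y/∂y + ∂F_z/∂z = 0 + 0 + 13 = 13.

V is a rectangular box, so dV = dx dy dz with 0 ≤ x ≤ 4, 0 ≤ y ≤ 5, 0 ≤ z ≤ 3.

Integrate (13) over V as an iterated integral:

    ∭_V (∇·F) dV = ∫_0^{4} ∫_0^{5} ∫_0^{3} (13) dz dy dx.

Inner (z from 0 to 3): 39.
Middle (y from 0 to 5): 195.
Outer (x from 0 to 4): 780.

Therefore ∯_{∂V} F · n dS = 780.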